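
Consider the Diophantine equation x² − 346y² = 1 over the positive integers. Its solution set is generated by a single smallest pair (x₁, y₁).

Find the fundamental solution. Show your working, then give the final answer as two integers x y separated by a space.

√346 → a₀=18, period (1,1,1,1,36); ℓ=5 odd so k=9
k=0  a_k=18  p_k/q_k = 18/1
k=1  a_k=1  p_k/q_k = 19/1
k=2  a_k=1  p_k/q_k = 37/2
k=3  a_k=1  p_k/q_k = 56/3
k=4  a_k=1  p_k/q_k = 93/5
k=5  a_k=36  p_k/q_k = 3404/183
k=6  a_k=1  p_k/q_k = 3497/188
k=7  a_k=1  p_k/q_k = 6901/371
k=8  a_k=1  p_k/q_k = 10398/559
k=9  a_k=1  p_k/q_k = 17299/930
→ (17299, 930).  Check: 17299²=299255401, 346·930²=299255400, difference 1.

17299 930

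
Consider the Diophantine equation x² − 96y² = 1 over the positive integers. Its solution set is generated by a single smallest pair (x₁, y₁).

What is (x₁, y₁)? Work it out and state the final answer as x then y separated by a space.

49 5

√96 = [9; 1,3,1,18, …], period ℓ=4 (even) → k=3
step 0: (9, 1)  from 9·(1,0) + (0,1)
step 1: (10, 1)  from 1·(9,1) + (1,0)
step 2: (39, 4)  from 3·(10,1) + (9,1)
step 3: (49, 5)  from 1·(39,4) + (10,1)
→ (49, 5).  Check: 49²=2401, 96·5²=2400, difference 1.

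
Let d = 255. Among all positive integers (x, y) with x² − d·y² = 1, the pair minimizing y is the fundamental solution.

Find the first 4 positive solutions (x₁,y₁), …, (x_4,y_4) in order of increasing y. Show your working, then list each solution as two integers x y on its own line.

√255 = [15; 1,30, …], period ℓ=2 (even) → k=1
step 0: (15, 1)  from 15·(1,0) + (0,1)
step 1: (16, 1)  from 1·(15,1) + (1,0)
(x₁, y₁) = (16, 1);  16² − 255·1² = 1 ✓
(16+1√255)^2 = 511 + 32√255
(16+1√255)^3 = 16336 + 1023√255
(16+1√255)^4 = 522241 + 32704√255

16 1
511 32
16336 1023
522241 32704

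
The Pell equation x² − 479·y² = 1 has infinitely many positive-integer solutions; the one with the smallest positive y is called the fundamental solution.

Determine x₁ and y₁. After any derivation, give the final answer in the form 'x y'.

√479 → a₀=21, period (1,7,1,3,2,21,2,3,1,7,1,42); ℓ=12 even so k=11
a_0=21:  p_0=21·1+0=21,  q_0=21·0+1=1
a_1=1:  p_1=1·21+1=22,  q_1=1·1+0=1
a_2=7:  p_2=7·22+21=175,  q_2=7·1+1=8
a_3=1:  p_3=1·175+22=197,  q_3=1·8+1=9
a_4=3:  p_4=3·197+175=766,  q_4=3·9+8=35
…
a_6=21:  p_6=21·1729+766=37075,  q_6=21·79+35=1694
a_7=2:  p_7=2·37075+1729=75879,  q_7=2·1694+79=3467
a_8=3:  p_8=3·75879+37075=264712,  q_8=3·3467+1694=12095
a_9=1:  p_9=1·264712+75879=340591,  q_9=1·12095+3467=15562
a_10=7:  p_10=7·340591+264712=2648849,  q_10=7·15562+12095=121029
a_11=1:  p_11=1·2648849+340591=2989440,  q_11=1·121029+15562=136591
fundamental: x₁=2989440, y₁=136591  (since 8936751513600 − 479·18657101281 = 1)

2989440 136591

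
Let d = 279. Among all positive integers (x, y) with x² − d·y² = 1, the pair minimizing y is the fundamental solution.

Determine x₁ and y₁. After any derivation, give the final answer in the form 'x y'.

d=279: √d = [16; 1,2,2,1,2,2,1,32] (ℓ=8, even), read p_7/q_7
i=0: a=16 ⇒ p=16, q=1
…
i=2: a=2 ⇒ p=50, q=3
i=3: a=2 ⇒ p=117, q=7
…
i=6: a=2 ⇒ p=1069, q=64
i=7: a=1 ⇒ p=1520, q=91
fundamental: x₁=1520, y₁=91  (since 2310400 − 279·8281 = 1)

1520 91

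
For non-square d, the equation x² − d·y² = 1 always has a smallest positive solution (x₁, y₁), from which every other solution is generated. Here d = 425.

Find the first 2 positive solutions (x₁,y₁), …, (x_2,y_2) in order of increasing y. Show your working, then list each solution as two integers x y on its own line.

√425 → a₀=20, period (1,1,1,1,1,1,40); ℓ=7 odd so k=13
i=0: a=20 ⇒ p=20, q=1
i=1: a=1 ⇒ p=21, q=1
…
i=4: a=1 ⇒ p=103, q=5
i=5: a=1 ⇒ p=165, q=8
…
i=7: a=40 ⇒ p=10885, q=528
i=8: a=1 ⇒ p=11153, q=541
…
i=10: a=1 ⇒ p=33191, q=1610
i=11: a=1 ⇒ p=55229, q=2679
i=12: a=1 ⇒ p=88420, q=4289
i=13: a=1 ⇒ p=143649, q=6968
fundamental: x₁=143649, y₁=6968  (since 20635035201 − 425·48553024 = 1)
(x_2, y_2) = (143649·143649 + 425·6968·6968, 143649·6968 + 6968·143649) = (41270070401, 2001892464)

143649 6968
41270070401 2001892464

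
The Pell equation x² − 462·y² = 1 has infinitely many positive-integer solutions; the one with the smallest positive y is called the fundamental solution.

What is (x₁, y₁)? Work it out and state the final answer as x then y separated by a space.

√462 → a₀=21, period (2,42); ℓ=2 even so k=1
i=0: a=21 ⇒ p=21, q=1
i=1: a=2 ⇒ p=43, q=2
→ (43, 2).  Check: 43²=1849, 462·2²=1848, difference 1.

43 2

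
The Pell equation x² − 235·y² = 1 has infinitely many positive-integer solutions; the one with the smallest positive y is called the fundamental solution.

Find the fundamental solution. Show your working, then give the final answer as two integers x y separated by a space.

d=235: √d = [15; 3,30] (ℓ=2, even), read p_1/q_1
i=0: a=15 ⇒ p=15, q=1
i=1: a=3 ⇒ p=46, q=3
(x₁, y₁) = (46, 3);  46² − 235·3² = 1 ✓

46 3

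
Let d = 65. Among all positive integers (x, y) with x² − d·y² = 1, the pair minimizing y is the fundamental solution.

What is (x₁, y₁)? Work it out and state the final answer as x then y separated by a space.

129 16

[8; 16] for √65; ℓ=1 ⇒ convergent index 1
i=0: a=8 ⇒ p=8, q=1
i=1: a=16 ⇒ p=129, q=16
→ (129, 16).  Check: 129²=16641, 65·16²=16640, difference 1.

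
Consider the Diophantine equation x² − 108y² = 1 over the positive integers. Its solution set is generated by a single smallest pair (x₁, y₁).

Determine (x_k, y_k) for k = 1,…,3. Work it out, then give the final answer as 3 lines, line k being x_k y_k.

d=108: √d = [10; 2,1,1,4,1,1,2,20] (ℓ=8, even), read p_7/q_7
i=0: a=10 ⇒ p=10, q=1
i=1: a=2 ⇒ p=21, q=2
…
i=3: a=1 ⇒ p=52, q=5
i=4: a=4 ⇒ p=239, q=23
i=5: a=1 ⇒ p=291, q=28
i=6: a=1 ⇒ p=530, q=51
i=7: a=2 ⇒ p=1351, q=130
fundamental: x₁=1351, y₁=130  (since 1825201 − 108·16900 = 1)
n=2: (1351,130)∘(1351,130) = (1351·1351+108·130·130, 1351·130+130·1351) = (3650401,351260)
n=3: (3650401,351260)∘(1351,130) = (1351·3650401+108·130·351260, 1351·351260+130·3650401) = (9863382151,949104390)

1351 130
3650401 351260
9863382151 949104390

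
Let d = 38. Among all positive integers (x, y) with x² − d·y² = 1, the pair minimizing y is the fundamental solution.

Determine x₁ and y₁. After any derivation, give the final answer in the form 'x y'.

√38 = [6; 6,12, …], period ℓ=2 (even) → k=1
i=0: a=6 ⇒ p=6, q=1
i=1: a=6 ⇒ p=37, q=6
fundamental: x₁=37, y₁=6  (since 1369 − 38·36 = 1)

37 6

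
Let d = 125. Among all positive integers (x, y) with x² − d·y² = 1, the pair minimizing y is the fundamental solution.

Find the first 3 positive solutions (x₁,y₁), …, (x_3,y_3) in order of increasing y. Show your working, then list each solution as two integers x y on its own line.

√125 = [11; 5,1,1,5,22, …], period ℓ=5 (odd) → k=9
i=0: a=11 ⇒ p=11, q=1
i=1: a=5 ⇒ p=56, q=5
…
i=3: a=1 ⇒ p=123, q=11
…
i=6: a=5 ⇒ p=76317, q=6826
i=7: a=1 ⇒ p=91444, q=8179
i=8: a=1 ⇒ p=167761, q=15005
i=9: a=5 ⇒ p=930249, q=83204
(x₁, y₁) = (930249, 83204);  930249² − 125·83204² = 1 ✓
(930249+83204√125)^2 = 1730726404001 + 154800875592√125
(930249+83204√125)^3 = 3220013013190122249 + 288006719437081612√125

930249 83204
1730726404001 154800875592
3220013013190122249 288006719437081612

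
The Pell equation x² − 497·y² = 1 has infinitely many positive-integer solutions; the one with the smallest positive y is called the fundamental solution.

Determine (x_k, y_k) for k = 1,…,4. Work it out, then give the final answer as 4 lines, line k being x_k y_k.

1201887 53912
2889064721537 129592263888
6944658661946678751 311510514535059400
16693389930459326703284737 748800875565868281911712

√497 → a₀=22, period (3,2,2,5,6,5,2,2,3,44); ℓ=10 even so k=9
k=0  a_k=22  p_k/q_k = 22/1
k=1  a_k=3  p_k/q_k = 67/3
k=2  a_k=2  p_k/q_k = 156/7
…
k=5  a_k=6  p_k/q_k = 12685/569
k=6  a_k=5  p_k/q_k = 65476/2937
…
k=8  a_k=2  p_k/q_k = 352750/15823
k=9  a_k=3  p_k/q_k = 1201887/53912
(x₁, y₁) = (1201887, 53912);  1201887² − 497·53912² = 1 ✓
(1201887+53912√497)^2 = 2889064721537 + 129592263888√497
(1201887+53912√497)^3 = 6944658661946678751 + 311510514535059400√497
(1201887+53912√497)^4 = 16693389930459326703284737 + 748800875565868281911712√497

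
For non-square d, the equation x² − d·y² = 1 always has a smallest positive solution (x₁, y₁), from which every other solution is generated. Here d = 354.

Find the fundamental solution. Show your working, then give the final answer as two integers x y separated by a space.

[18; 1,4,2,2,18,2,2,4,1,36] for √354; ℓ=10 ⇒ convergent index 9
a_0=18:  p_0=18·1+0=18,  q_0=18·0+1=1
a_1=1:  p_1=1·18+1=19,  q_1=1·1+0=1
a_2=4:  p_2=4·19+18=94,  q_2=4·1+1=5
…
a_4=2:  p_4=2·207+94=508,  q_4=2·11+5=27
a_5=18:  p_5=18·508+207=9351,  q_5=18·27+11=497
a_6=2:  p_6=2·9351+508=19210,  q_6=2·497+27=1021
a_7=2:  p_7=2·19210+9351=47771,  q_7=2·1021+497=2539
a_8=4:  p_8=4·47771+19210=210294,  q_8=4·2539+1021=11177
a_9=1:  p_9=1·210294+47771=258065,  q_9=1·11177+2539=13716
(x₁, y₁) = (258065, 13716);  258065² − 354·13716² = 1 ✓

258065 13716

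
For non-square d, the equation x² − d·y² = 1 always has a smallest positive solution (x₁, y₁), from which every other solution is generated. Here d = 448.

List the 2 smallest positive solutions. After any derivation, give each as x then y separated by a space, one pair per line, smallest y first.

127 6
32257 1524

[21; 6,42] for √448; ℓ=2 ⇒ convergent index 1
step 0: (21, 1)  from 21·(1,0) + (0,1)
step 1: (127, 6)  from 6·(21,1) + (1,0)
(x₁, y₁) = (127, 6);  127² − 448·6² = 1 ✓
k=2:  x_2 = 127·127+448·6·6 = 32257,  y_2 = 127·6+6·127 = 1524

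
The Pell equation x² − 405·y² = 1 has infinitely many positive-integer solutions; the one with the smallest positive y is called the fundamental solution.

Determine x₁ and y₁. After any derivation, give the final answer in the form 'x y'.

d=405: √d = [20; 8,40] (ℓ=2, even), read p_1/q_1
i=0: a=20 ⇒ p=20, q=1
i=1: a=8 ⇒ p=161, q=8
(x₁, y₁) = (161, 8);  161² − 405·8² = 1 ✓

161 8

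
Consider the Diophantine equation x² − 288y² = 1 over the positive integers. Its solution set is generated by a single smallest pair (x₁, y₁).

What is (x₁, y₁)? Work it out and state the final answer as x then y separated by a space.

17 1

√288 → a₀=16, period (1,32); ℓ=2 even so k=1
a_0=16:  p_0=16·1+0=16,  q_0=16·0+1=1
a_1=1:  p_1=1·16+1=17,  q_1=1·1+0=1
(x₁, y₁) = (17, 1);  17² − 288·1² = 1 ✓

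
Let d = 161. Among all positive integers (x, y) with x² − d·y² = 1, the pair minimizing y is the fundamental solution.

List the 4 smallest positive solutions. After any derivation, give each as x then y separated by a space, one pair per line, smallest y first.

11775 928
277301249 21854400
6530444402175 514671119072
153791965393920001 12120504832291200

d=161: √d = [12; 1,2,4,1,2,1,4,2,1,24] (ℓ=10, even), read p_9/q_9
a_0=12:  p_0=12·1+0=12,  q_0=12·0+1=1
…
a_3=4:  p_3=4·38+13=165,  q_3=4·3+1=13
a_4=1:  p_4=1·165+38=203,  q_4=1·13+3=16
…
a_6=1:  p_6=1·571+203=774,  q_6=1·45+16=61
…
a_8=2:  p_8=2·3667+774=8108,  q_8=2·289+61=639
a_9=1:  p_9=1·8108+3667=11775,  q_9=1·639+289=928
→ (11775, 928).  Check: 11775²=138650625, 161·928²=138650624, difference 1.
(x_2, y_2) = (11775·11775 + 161·928·928, 11775·928 + 928·11775) = (277301249, 21854400)
(x_3, y_3) = (11775·277301249 + 161·928·21854400, 11775·21854400 + 928·277301249) = (6530444402175, 514671119072)
(x_4, y_4) = (11775·6530444402175 + 161·928·514671119072, 11775·514671119072 + 928·6530444402175) = (153791965393920001, 12120504832291200)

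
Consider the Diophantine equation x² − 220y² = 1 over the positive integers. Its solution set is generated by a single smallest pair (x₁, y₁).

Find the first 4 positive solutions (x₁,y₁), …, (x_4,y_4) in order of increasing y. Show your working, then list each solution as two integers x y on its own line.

89 6
15841 1068
2819609 190098
501874561 33836376

[14; 1,4,1,28] for √220; ℓ=4 ⇒ convergent index 3
i=0: a=14 ⇒ p=14, q=1
i=1: a=1 ⇒ p=15, q=1
i=2: a=4 ⇒ p=74, q=5
i=3: a=1 ⇒ p=89, q=6
(x₁, y₁) = (89, 6);  89² − 220·6² = 1 ✓
k=2:  x_2 = 89·89+220·6·6 = 15841,  y_2 = 89·6+6·89 = 1068
k=3:  x_3 = 89·15841+220·6·1068 = 2819609,  y_3 = 89·1068+6·15841 = 190098
k=4:  x_4 = 89·2819609+220·6·190098 = 501874561,  y_4 = 89·190098+6·2819609 = 33836376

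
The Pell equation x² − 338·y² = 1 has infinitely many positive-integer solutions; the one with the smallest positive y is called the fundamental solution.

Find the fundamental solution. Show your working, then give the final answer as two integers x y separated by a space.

114243 6214

√338 → a₀=18, period (2,1,1,2,36); ℓ=5 odd so k=9
step 0: (18, 1)  from 18·(1,0) + (0,1)
…
step 4: (239, 13)  from 2·(92,5) + (55,3)
…
step 7: (26327, 1432)  from 1·(17631,959) + (8696,473)
step 8: (43958, 2391)  from 1·(26327,1432) + (17631,959)
step 9: (114243, 6214)  from 2·(43958,2391) + (26327,1432)
→ (114243, 6214).  Check: 114243²=13051463049, 338·6214²=13051463048, difference 1.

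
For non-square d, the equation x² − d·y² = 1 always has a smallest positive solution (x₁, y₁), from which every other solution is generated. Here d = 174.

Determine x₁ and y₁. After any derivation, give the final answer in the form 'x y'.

1451 110

d=174: √d = [13; 5,4,5,26] (ℓ=4, even), read p_3/q_3
i=0: a=13 ⇒ p=13, q=1
i=1: a=5 ⇒ p=66, q=5
i=2: a=4 ⇒ p=277, q=21
i=3: a=5 ⇒ p=1451, q=110
→ (1451, 110).  Check: 1451²=2105401, 174·110²=2105400, difference 1.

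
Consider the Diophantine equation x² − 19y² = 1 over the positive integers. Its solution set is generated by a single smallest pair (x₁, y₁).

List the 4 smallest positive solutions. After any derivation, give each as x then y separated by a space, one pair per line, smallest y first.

170 39
57799 13260
19651490 4508361
6681448801 1532829480

√19 → a₀=4, period (2,1,3,1,2,8); ℓ=6 even so k=5
step 0: (4, 1)  from 4·(1,0) + (0,1)
step 1: (9, 2)  from 2·(4,1) + (1,0)
step 2: (13, 3)  from 1·(9,2) + (4,1)
step 3: (48, 11)  from 3·(13,3) + (9,2)
step 4: (61, 14)  from 1·(48,11) + (13,3)
step 5: (170, 39)  from 2·(61,14) + (48,11)
→ (170, 39).  Check: 170²=28900, 19·39²=28899, difference 1.
(x_2, y_2) = (170·170 + 19·39·39, 170·39 + 39·170) = (57799, 13260)
(x_3, y_3) = (170·57799 + 19·39·13260, 170·13260 + 39·57799) = (19651490, 4508361)
(x_4, y_4) = (170·19651490 + 19·39·4508361, 170·4508361 + 39·19651490) = (6681448801, 1532829480)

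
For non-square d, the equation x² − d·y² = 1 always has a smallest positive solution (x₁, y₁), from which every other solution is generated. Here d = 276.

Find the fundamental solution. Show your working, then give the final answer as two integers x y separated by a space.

d=276: √d = [16; 1,1,1,1,2,2,2,1,1,1,1,32] (ℓ=12, even), read p_11/q_11
i=0: a=16 ⇒ p=16, q=1
…
i=6: a=2 ⇒ p=515, q=31
…
i=8: a=1 ⇒ p=1761, q=106
…
i=10: a=1 ⇒ p=4768, q=287
i=11: a=1 ⇒ p=7775, q=468
(x₁, y₁) = (7775, 468);  7775² − 276·468² = 1 ✓

7775 468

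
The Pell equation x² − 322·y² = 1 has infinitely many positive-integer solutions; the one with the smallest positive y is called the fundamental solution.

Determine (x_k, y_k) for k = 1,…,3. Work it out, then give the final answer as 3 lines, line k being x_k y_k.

[17; 1,16,1,34] for √322; ℓ=4 ⇒ convergent index 3
k=0  a_k=17  p_k/q_k = 17/1
…
k=2  a_k=16  p_k/q_k = 305/17
k=3  a_k=1  p_k/q_k = 323/18
→ (323, 18).  Check: 323²=104329, 322·18²=104328, difference 1.
k=2:  x_2 = 323·323+322·18·18 = 208657,  y_2 = 323·18+18·323 = 11628
k=3:  x_3 = 323·208657+322·18·11628 = 134792099,  y_3 = 323·11628+18·208657 = 7511670

323 18
208657 11628
134792099 7511670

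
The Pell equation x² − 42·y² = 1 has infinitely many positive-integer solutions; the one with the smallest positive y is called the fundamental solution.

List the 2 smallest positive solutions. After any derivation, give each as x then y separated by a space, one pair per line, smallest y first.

√42 = [6; 2,12, …], period ℓ=2 (even) → k=1
k=0  a_k=6  p_k/q_k = 6/1
k=1  a_k=2  p_k/q_k = 13/2
(x₁, y₁) = (13, 2);  13² − 42·2² = 1 ✓
k=2:  x_2 = 13·13+42·2·2 = 337,  y_2 = 13·2+2·13 = 52

13 2
337 52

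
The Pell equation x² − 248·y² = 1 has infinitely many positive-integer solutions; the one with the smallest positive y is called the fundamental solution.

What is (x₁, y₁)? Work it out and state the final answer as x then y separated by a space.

63 4

√248 = [15; 1,2,1,30, …], period ℓ=4 (even) → k=3
k=0  a_k=15  p_k/q_k = 15/1
k=1  a_k=1  p_k/q_k = 16/1
k=2  a_k=2  p_k/q_k = 47/3
k=3  a_k=1  p_k/q_k = 63/4
→ (63, 4).  Check: 63²=3969, 248·4²=3968, difference 1.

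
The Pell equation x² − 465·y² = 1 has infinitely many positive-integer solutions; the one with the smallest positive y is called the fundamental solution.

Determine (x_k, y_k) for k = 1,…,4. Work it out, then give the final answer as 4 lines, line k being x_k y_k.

15871 736
503777281 23362112
15990898437631 741560158368
507583097703505921 23538602523554944

d=465: √d = [21; 1,1,3,2,2,2,3,1,1,42] (ℓ=10, even), read p_9/q_9
a_0=21:  p_0=21·1+0=21,  q_0=21·0+1=1
a_1=1:  p_1=1·21+1=22,  q_1=1·1+0=1
a_2=1:  p_2=1·22+21=43,  q_2=1·1+1=2
…
a_5=2:  p_5=2·345+151=841,  q_5=2·16+7=39
a_6=2:  p_6=2·841+345=2027,  q_6=2·39+16=94
a_7=3:  p_7=3·2027+841=6922,  q_7=3·94+39=321
a_8=1:  p_8=1·6922+2027=8949,  q_8=1·321+94=415
a_9=1:  p_9=1·8949+6922=15871,  q_9=1·415+321=736
→ (15871, 736).  Check: 15871²=251888641, 465·736²=251888640, difference 1.
n=2: (15871,736)∘(15871,736) = (15871·15871+465·736·736, 15871·736+736·15871) = (503777281,23362112)
n=3: (503777281,23362112)∘(15871,736) = (15871·503777281+465·736·23362112, 15871·23362112+736·503777281) = (15990898437631,741560158368)
n=4: (15990898437631,741560158368)∘(15871,736) = (15871·15990898437631+465·736·741560158368, 15871·741560158368+736·15990898437631) = (507583097703505921,23538602523554944)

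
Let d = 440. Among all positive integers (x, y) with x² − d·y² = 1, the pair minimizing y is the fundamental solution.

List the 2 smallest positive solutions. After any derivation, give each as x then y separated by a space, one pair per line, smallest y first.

d=440: √d = [20; 1,40] (ℓ=2, even), read p_1/q_1
a_0=20:  p_0=20·1+0=20,  q_0=20·0+1=1
a_1=1:  p_1=1·20+1=21,  q_1=1·1+0=1
fundamental: x₁=21, y₁=1  (since 441 − 440·1 = 1)
(21+1√440)^2 = 881 + 42√440

21 1
881 42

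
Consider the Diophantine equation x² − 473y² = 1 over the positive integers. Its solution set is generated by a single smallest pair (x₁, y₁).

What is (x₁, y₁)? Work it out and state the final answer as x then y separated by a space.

87 4

[21; 1,2,1,42] for √473; ℓ=4 ⇒ convergent index 3
k=0  a_k=21  p_k/q_k = 21/1
…
k=2  a_k=2  p_k/q_k = 65/3
k=3  a_k=1  p_k/q_k = 87/4
fundamental: x₁=87, y₁=4  (since 7569 − 473·16 = 1)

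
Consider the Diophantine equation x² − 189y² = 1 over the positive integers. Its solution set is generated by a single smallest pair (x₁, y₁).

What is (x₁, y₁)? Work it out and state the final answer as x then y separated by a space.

√189 → a₀=13, period (1,2,1,26); ℓ=4 even so k=3
k=0  a_k=13  p_k/q_k = 13/1
…
k=2  a_k=2  p_k/q_k = 41/3
k=3  a_k=1  p_k/q_k = 55/4
(x₁, y₁) = (55, 4);  55² − 189·4² = 1 ✓

55 4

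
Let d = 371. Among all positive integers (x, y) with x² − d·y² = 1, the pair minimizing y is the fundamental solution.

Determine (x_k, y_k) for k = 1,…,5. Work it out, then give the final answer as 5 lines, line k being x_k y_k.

1695 88
5746049 298320
19479104415 1011304712
66034158220801 3428322675360
223855776889410975 11622012858165688

d=371: √d = [19; 3,1,4,1,3,38] (ℓ=6, even), read p_5/q_5
a_0=19:  p_0=19·1+0=19,  q_0=19·0+1=1
…
a_2=1:  p_2=1·58+19=77,  q_2=1·3+1=4
…
a_4=1:  p_4=1·366+77=443,  q_4=1·19+4=23
a_5=3:  p_5=3·443+366=1695,  q_5=3·23+19=88
→ (1695, 88).  Check: 1695²=2873025, 371·88²=2873024, difference 1.
n=2: (1695,88)∘(1695,88) = (1695·1695+371·88·88, 1695·88+88·1695) = (5746049,298320)
n=3: (5746049,298320)∘(1695,88) = (1695·5746049+371·88·298320, 1695·298320+88·5746049) = (19479104415,1011304712)
n=4: (19479104415,1011304712)∘(1695,88) = (1695·19479104415+371·88·1011304712, 1695·1011304712+88·19479104415) = (66034158220801,3428322675360)
n=5: (66034158220801,3428322675360)∘(1695,88) = (1695·66034158220801+371·88·3428322675360, 1695·3428322675360+88·66034158220801) = (223855776889410975,11622012858165688)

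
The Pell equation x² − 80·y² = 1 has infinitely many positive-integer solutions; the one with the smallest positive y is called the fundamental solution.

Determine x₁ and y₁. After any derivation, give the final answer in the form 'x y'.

√80 → a₀=8, period (1,16); ℓ=2 even so k=1
k=0  a_k=8  p_k/q_k = 8/1
k=1  a_k=1  p_k/q_k = 9/1
→ (9, 1).  Check: 9²=81, 80·1²=80, difference 1.

9 1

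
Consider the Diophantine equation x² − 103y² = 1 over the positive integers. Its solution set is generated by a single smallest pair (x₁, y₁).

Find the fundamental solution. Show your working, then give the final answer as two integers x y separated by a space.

227528 22419

√103 = [10; 6,1,2,1,1,9,1,1,2,1,6,20, …], period ℓ=12 (even) → k=11
step 0: (10, 1)  from 10·(1,0) + (0,1)
step 1: (61, 6)  from 6·(10,1) + (1,0)
…
step 4: (274, 27)  from 1·(203,20) + (71,7)
step 5: (477, 47)  from 1·(274,27) + (203,20)
step 6: (4567, 450)  from 9·(477,47) + (274,27)
…
step 9: (24266, 2391)  from 2·(9611,947) + (5044,497)
step 10: (33877, 3338)  from 1·(24266,2391) + (9611,947)
step 11: (227528, 22419)  from 6·(33877,3338) + (24266,2391)
(x₁, y₁) = (227528, 22419);  227528² − 103·22419² = 1 ✓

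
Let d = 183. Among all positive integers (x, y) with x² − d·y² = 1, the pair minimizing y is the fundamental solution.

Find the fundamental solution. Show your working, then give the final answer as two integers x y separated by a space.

487 36

√183 → a₀=13, period (1,1,8,1,1,26); ℓ=6 even so k=5
i=0: a=13 ⇒ p=13, q=1
…
i=4: a=1 ⇒ p=257, q=19
i=5: a=1 ⇒ p=487, q=36
fundamental: x₁=487, y₁=36  (since 237169 − 183·1296 = 1)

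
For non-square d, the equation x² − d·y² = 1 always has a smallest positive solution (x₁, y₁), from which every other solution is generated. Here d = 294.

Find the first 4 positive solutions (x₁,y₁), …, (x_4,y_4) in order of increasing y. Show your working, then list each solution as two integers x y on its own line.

√294 = [17; 6,1,4,1,6,34, …], period ℓ=6 (even) → k=5
a_0=17:  p_0=17·1+0=17,  q_0=17·0+1=1
a_1=6:  p_1=6·17+1=103,  q_1=6·1+0=6
a_2=1:  p_2=1·103+17=120,  q_2=1·6+1=7
…
a_4=1:  p_4=1·583+120=703,  q_4=1·34+7=41
a_5=6:  p_5=6·703+583=4801,  q_5=6·41+34=280
→ (4801, 280).  Check: 4801²=23049601, 294·280²=23049600, difference 1.
n=2: (4801,280)∘(4801,280) = (4801·4801+294·280·280, 4801·280+280·4801) = (46099201,2688560)
n=3: (46099201,2688560)∘(4801,280) = (4801·46099201+294·280·2688560, 4801·2688560+280·46099201) = (442644523201,25815552840)
n=4: (442644523201,25815552840)∘(4801,280) = (4801·442644523201+294·280·25815552840, 4801·25815552840+280·442644523201) = (4250272665676801,247880935681120)

4801 280
46099201 2688560
442644523201 25815552840
4250272665676801 247880935681120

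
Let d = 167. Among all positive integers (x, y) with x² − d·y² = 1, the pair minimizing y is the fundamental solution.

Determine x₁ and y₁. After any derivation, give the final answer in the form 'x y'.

d=167: √d = [12; 1,11,1,24] (ℓ=4, even), read p_3/q_3
i=0: a=12 ⇒ p=12, q=1
…
i=2: a=11 ⇒ p=155, q=12
i=3: a=1 ⇒ p=168, q=13
fundamental: x₁=168, y₁=13  (since 28224 − 167·169 = 1)

168 13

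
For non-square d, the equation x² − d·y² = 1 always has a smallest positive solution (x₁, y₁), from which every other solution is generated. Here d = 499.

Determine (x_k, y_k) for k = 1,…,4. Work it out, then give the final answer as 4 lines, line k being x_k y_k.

d=499: √d = [22; 2,1,21,1,2,44] (ℓ=6, even), read p_5/q_5
step 0: (22, 1)  from 22·(1,0) + (0,1)
step 1: (45, 2)  from 2·(22,1) + (1,0)
step 2: (67, 3)  from 1·(45,2) + (22,1)
step 3: (1452, 65)  from 21·(67,3) + (45,2)
step 4: (1519, 68)  from 1·(1452,65) + (67,3)
step 5: (4490, 201)  from 2·(1519,68) + (1452,65)
→ (4490, 201).  Check: 4490²=20160100, 499·201²=20160099, difference 1.
(4490+201√499)^2 = 40320199 + 1804980√499
(4490+201√499)^3 = 362075382530 + 16208720199√499
(4490+201√499)^4 = 3251436894799201 + 145554305582040√499

4490 201
40320199 1804980
362075382530 16208720199
3251436894799201 145554305582040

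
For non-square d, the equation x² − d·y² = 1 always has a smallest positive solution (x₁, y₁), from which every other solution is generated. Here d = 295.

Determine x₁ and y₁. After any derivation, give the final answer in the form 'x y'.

2024999 117900

d=295: √d = [17; 5,1,2,3,2,6,2,3,2,1,5,34] (ℓ=12, even), read p_11/q_11
k=0  a_k=17  p_k/q_k = 17/1
k=1  a_k=5  p_k/q_k = 86/5
…
k=4  a_k=3  p_k/q_k = 979/57
…
k=6  a_k=6  p_k/q_k = 14479/843
…
k=9  a_k=2  p_k/q_k = 247414/14405
k=10  a_k=1  p_k/q_k = 355517/20699
k=11  a_k=5  p_k/q_k = 2024999/117900
fundamental: x₁=2024999, y₁=117900  (since 4100620950001 − 295·13900410000 = 1)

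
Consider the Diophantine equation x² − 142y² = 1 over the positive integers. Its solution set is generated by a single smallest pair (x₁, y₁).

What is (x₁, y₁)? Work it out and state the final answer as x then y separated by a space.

143 12

√142 → a₀=11, period (1,10,1,22); ℓ=4 even so k=3
i=0: a=11 ⇒ p=11, q=1
…
i=2: a=10 ⇒ p=131, q=11
i=3: a=1 ⇒ p=143, q=12
→ (143, 12).  Check: 143²=20449, 142·12²=20448, difference 1.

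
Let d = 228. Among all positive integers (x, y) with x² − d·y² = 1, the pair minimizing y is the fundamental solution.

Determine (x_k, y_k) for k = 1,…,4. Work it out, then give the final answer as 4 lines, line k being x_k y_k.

√228 → a₀=15, period (10,30); ℓ=2 even so k=1
k=0  a_k=15  p_k/q_k = 15/1
k=1  a_k=10  p_k/q_k = 151/10
(x₁, y₁) = (151, 10);  151² − 228·10² = 1 ✓
n=2: (151,10)∘(151,10) = (151·151+228·10·10, 151·10+10·151) = (45601,3020)
n=3: (45601,3020)∘(151,10) = (151·45601+228·10·3020, 151·3020+10·45601) = (13771351,912030)
n=4: (13771351,912030)∘(151,10) = (151·13771351+228·10·912030, 151·912030+10·13771351) = (4158902401,275430040)

151 10
45601 3020
13771351 912030
4158902401 275430040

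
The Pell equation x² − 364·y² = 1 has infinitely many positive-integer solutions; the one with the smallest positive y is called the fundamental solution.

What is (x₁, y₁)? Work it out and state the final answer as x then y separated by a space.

[19; 12,1,2,3,1,8,1,3,2,1,12,38] for √364; ℓ=12 ⇒ convergent index 11
i=0: a=19 ⇒ p=19, q=1
i=1: a=12 ⇒ p=229, q=12
i=2: a=1 ⇒ p=248, q=13
i=3: a=2 ⇒ p=725, q=38
i=4: a=3 ⇒ p=2423, q=127
i=5: a=1 ⇒ p=3148, q=165
i=6: a=8 ⇒ p=27607, q=1447
i=7: a=1 ⇒ p=30755, q=1612
i=8: a=3 ⇒ p=119872, q=6283
i=9: a=2 ⇒ p=270499, q=14178
i=10: a=1 ⇒ p=390371, q=20461
i=11: a=12 ⇒ p=4954951, q=259710
→ (4954951, 259710).  Check: 4954951²=24551539412401, 364·259710²=24551539412400, difference 1.

4954951 259710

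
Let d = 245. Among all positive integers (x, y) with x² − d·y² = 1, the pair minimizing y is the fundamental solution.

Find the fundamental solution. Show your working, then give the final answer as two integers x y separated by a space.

51841 3312

[15; 1,1,1,7,6,7,1,1,1,30] for √245; ℓ=10 ⇒ convergent index 9
i=0: a=15 ⇒ p=15, q=1
i=1: a=1 ⇒ p=16, q=1
…
i=3: a=1 ⇒ p=47, q=3
i=4: a=7 ⇒ p=360, q=23
…
i=7: a=1 ⇒ p=18016, q=1151
i=8: a=1 ⇒ p=33825, q=2161
i=9: a=1 ⇒ p=51841, q=3312
(x₁, y₁) = (51841, 3312);  51841² − 245·3312² = 1 ✓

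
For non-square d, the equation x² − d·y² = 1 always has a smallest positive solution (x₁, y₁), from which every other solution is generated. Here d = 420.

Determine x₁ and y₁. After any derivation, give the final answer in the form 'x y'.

√420 → a₀=20, period (2,40); ℓ=2 even so k=1
i=0: a=20 ⇒ p=20, q=1
i=1: a=2 ⇒ p=41, q=2
→ (41, 2).  Check: 41²=1681, 420·2²=1680, difference 1.

41 2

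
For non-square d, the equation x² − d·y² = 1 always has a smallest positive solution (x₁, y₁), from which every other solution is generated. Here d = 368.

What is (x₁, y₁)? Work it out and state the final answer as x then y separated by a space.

1151 60

[19; 5,2,5,38] for √368; ℓ=4 ⇒ convergent index 3
i=0: a=19 ⇒ p=19, q=1
…
i=2: a=2 ⇒ p=211, q=11
i=3: a=5 ⇒ p=1151, q=60
fundamental: x₁=1151, y₁=60  (since 1324801 − 368·3600 = 1)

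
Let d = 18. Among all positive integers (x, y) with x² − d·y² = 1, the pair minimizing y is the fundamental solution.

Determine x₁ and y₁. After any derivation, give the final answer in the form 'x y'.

√18 = [4; 4,8, …], period ℓ=2 (even) → k=1
a_0=4:  p_0=4·1+0=4,  q_0=4·0+1=1
a_1=4:  p_1=4·4+1=17,  q_1=4·1+0=4
fundamental: x₁=17, y₁=4  (since 289 − 18·16 = 1)

17 4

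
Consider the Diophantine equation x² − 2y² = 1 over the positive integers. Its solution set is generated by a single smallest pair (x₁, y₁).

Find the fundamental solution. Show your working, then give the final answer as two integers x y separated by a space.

3 2

√2 = [1; 2, …], period ℓ=1 (odd) → k=1
k=0  a_k=1  p_k/q_k = 1/1
k=1  a_k=2  p_k/q_k = 3/2
(x₁, y₁) = (3, 2);  3² − 2·2² = 1 ✓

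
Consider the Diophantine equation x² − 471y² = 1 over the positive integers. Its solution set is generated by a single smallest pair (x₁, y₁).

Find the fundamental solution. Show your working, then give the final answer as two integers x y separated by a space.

7838695 361188

√471 → a₀=21, period (1,2,2,1,3,…,2,1,42); ℓ=14 even so k=13
i=0: a=21 ⇒ p=21, q=1
i=1: a=1 ⇒ p=22, q=1
…
i=5: a=3 ⇒ p=803, q=37
i=6: a=4 ⇒ p=3429, q=158
…
i=8: a=4 ⇒ p=198665, q=9154
…
i=10: a=1 ⇒ p=843469, q=38865
…
i=12: a=2 ⇒ p=5506953, q=253747
i=13: a=1 ⇒ p=7838695, q=361188
→ (7838695, 361188).  Check: 7838695²=61445139303025, 471·361188²=61445139303024, difference 1.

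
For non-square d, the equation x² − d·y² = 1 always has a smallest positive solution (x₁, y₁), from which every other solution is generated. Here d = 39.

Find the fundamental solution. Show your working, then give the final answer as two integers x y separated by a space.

25 4

[6; 4,12] for √39; ℓ=2 ⇒ convergent index 1
a_0=6:  p_0=6·1+0=6,  q_0=6·0+1=1
a_1=4:  p_1=4·6+1=25,  q_1=4·1+0=4
(x₁, y₁) = (25, 4);  25² − 39·4² = 1 ✓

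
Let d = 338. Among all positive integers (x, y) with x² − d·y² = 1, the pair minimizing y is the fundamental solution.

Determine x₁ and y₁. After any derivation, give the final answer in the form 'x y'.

114243 6214

[18; 2,1,1,2,36] for √338; ℓ=5 ⇒ convergent index 9
step 0: (18, 1)  from 18·(1,0) + (0,1)
step 1: (37, 2)  from 2·(18,1) + (1,0)
step 2: (55, 3)  from 1·(37,2) + (18,1)
step 3: (92, 5)  from 1·(55,3) + (37,2)
…
step 5: (8696, 473)  from 36·(239,13) + (92,5)
…
step 8: (43958, 2391)  from 1·(26327,1432) + (17631,959)
step 9: (114243, 6214)  from 2·(43958,2391) + (26327,1432)
(x₁, y₁) = (114243, 6214);  114243² − 338·6214² = 1 ✓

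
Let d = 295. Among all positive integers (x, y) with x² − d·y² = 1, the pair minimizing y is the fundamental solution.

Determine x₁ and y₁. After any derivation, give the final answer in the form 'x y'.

2024999 117900

[17; 5,1,2,3,2,6,2,3,2,1,5,34] for √295; ℓ=12 ⇒ convergent index 11
i=0: a=17 ⇒ p=17, q=1
i=1: a=5 ⇒ p=86, q=5
…
i=3: a=2 ⇒ p=292, q=17
i=4: a=3 ⇒ p=979, q=57
i=5: a=2 ⇒ p=2250, q=131
i=6: a=6 ⇒ p=14479, q=843
i=7: a=2 ⇒ p=31208, q=1817
i=8: a=3 ⇒ p=108103, q=6294
i=9: a=2 ⇒ p=247414, q=14405
i=10: a=1 ⇒ p=355517, q=20699
i=11: a=5 ⇒ p=2024999, q=117900
fundamental: x₁=2024999, y₁=117900  (since 4100620950001 − 295·13900410000 = 1)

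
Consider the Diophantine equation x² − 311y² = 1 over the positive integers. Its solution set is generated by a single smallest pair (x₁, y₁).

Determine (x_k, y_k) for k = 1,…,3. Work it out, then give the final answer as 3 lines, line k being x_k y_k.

16883880 957397
570130807708799 32329152120720
19252040283316857636360 1091683049815963029803

[17; 1,1,1,2,1,…,1,1,34] for √311; ℓ=16 ⇒ convergent index 15
step 0: (17, 1)  from 17·(1,0) + (0,1)
…
step 2: (35, 2)  from 1·(18,1) + (17,1)
…
step 4: (141, 8)  from 2·(53,3) + (35,2)
step 5: (194, 11)  from 1·(141,8) + (53,3)
step 6: (1305, 74)  from 6·(194,11) + (141,8)
…
step 8: (71158, 4035)  from 17·(4109,233) + (1305,74)
step 9: (217583, 12338)  from 3·(71158,4035) + (4109,233)
step 10: (1376656, 78063)  from 6·(217583,12338) + (71158,4035)
step 11: (1594239, 90401)  from 1·(1376656,78063) + (217583,12338)
…
step 13: (6159373, 349266)  from 1·(4565134,258865) + (1594239,90401)
step 14: (10724507, 608131)  from 1·(6159373,349266) + (4565134,258865)
step 15: (16883880, 957397)  from 1·(10724507,608131) + (6159373,349266)
→ (16883880, 957397).  Check: 16883880²=285065403854400, 311·957397²=285065403854399, difference 1.
(x_2, y_2) = (16883880·16883880 + 311·957397·957397, 16883880·957397 + 957397·16883880) = (570130807708799, 32329152120720)
(x_3, y_3) = (16883880·570130807708799 + 311·957397·32329152120720, 16883880·32329152120720 + 957397·570130807708799) = (19252040283316857636360, 1091683049815963029803)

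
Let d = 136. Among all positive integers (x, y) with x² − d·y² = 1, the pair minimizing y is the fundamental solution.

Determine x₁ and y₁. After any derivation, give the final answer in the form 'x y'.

35 3

√136 = [11; 1,1,1,22, …], period ℓ=4 (even) → k=3
step 0: (11, 1)  from 11·(1,0) + (0,1)
step 1: (12, 1)  from 1·(11,1) + (1,0)
step 2: (23, 2)  from 1·(12,1) + (11,1)
step 3: (35, 3)  from 1·(23,2) + (12,1)
(x₁, y₁) = (35, 3);  35² − 136·3² = 1 ✓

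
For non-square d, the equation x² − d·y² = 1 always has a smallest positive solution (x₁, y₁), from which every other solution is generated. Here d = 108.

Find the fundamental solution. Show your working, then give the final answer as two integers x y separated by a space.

d=108: √d = [10; 2,1,1,4,1,1,2,20] (ℓ=8, even), read p_7/q_7
a_0=10:  p_0=10·1+0=10,  q_0=10·0+1=1
a_1=2:  p_1=2·10+1=21,  q_1=2·1+0=2
a_2=1:  p_2=1·21+10=31,  q_2=1·2+1=3
…
a_6=1:  p_6=1·291+239=530,  q_6=1·28+23=51
a_7=2:  p_7=2·530+291=1351,  q_7=2·51+28=130
fundamental: x₁=1351, y₁=130  (since 1825201 − 108·16900 = 1)

1351 130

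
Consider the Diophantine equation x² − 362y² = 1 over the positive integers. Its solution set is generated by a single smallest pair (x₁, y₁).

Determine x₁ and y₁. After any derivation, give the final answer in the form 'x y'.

723 38

√362 → a₀=19, period (38); ℓ=1 odd so k=1
step 0: (19, 1)  from 19·(1,0) + (0,1)
step 1: (723, 38)  from 38·(19,1) + (1,0)
(x₁, y₁) = (723, 38);  723² − 362·38² = 1 ✓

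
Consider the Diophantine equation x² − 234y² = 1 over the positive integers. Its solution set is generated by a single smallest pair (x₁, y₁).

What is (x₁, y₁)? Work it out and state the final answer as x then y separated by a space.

√234 = [15; 3,2,1,2,1,2,3,30, …], period ℓ=8 (even) → k=7
a_0=15:  p_0=15·1+0=15,  q_0=15·0+1=1
a_1=3:  p_1=3·15+1=46,  q_1=3·1+0=3
a_2=2:  p_2=2·46+15=107,  q_2=2·3+1=7
…
a_4=2:  p_4=2·153+107=413,  q_4=2·10+7=27
a_5=1:  p_5=1·413+153=566,  q_5=1·27+10=37
a_6=2:  p_6=2·566+413=1545,  q_6=2·37+27=101
a_7=3:  p_7=3·1545+566=5201,  q_7=3·101+37=340
→ (5201, 340).  Check: 5201²=27050401, 234·340²=27050400, difference 1.

5201 340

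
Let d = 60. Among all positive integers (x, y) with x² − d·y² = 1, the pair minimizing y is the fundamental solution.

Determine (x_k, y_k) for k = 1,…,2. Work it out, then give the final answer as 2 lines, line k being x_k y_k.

√60 → a₀=7, period (1,2,1,14); ℓ=4 even so k=3
k=0  a_k=7  p_k/q_k = 7/1
k=1  a_k=1  p_k/q_k = 8/1
k=2  a_k=2  p_k/q_k = 23/3
k=3  a_k=1  p_k/q_k = 31/4
fundamental: x₁=31, y₁=4  (since 961 − 60·16 = 1)
n=2: (31,4)∘(31,4) = (31·31+60·4·4, 31·4+4·31) = (1921,248)

31 4
1921 248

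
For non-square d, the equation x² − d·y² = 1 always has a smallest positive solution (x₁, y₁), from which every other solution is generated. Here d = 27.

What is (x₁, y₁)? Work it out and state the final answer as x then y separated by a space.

26 5

√27 = [5; 5,10, …], period ℓ=2 (even) → k=1
k=0  a_k=5  p_k/q_k = 5/1
k=1  a_k=5  p_k/q_k = 26/5
fundamental: x₁=26, y₁=5  (since 676 − 27·25 = 1)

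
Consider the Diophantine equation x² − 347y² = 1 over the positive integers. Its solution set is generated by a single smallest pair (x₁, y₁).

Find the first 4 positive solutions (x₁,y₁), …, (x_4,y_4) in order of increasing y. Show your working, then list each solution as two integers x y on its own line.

√347 = [18; 1,1,1,2,4,…,1,1,36, …], period ℓ=14 (even) → k=13
step 0: (18, 1)  from 18·(1,0) + (0,1)
…
step 2: (37, 2)  from 1·(19,1) + (18,1)
step 3: (56, 3)  from 1·(37,2) + (19,1)
step 4: (149, 8)  from 2·(56,3) + (37,2)
…
step 6: (801, 43)  from 1·(652,35) + (149,8)
step 7: (14269, 766)  from 17·(801,43) + (652,35)
step 8: (15070, 809)  from 1·(14269,766) + (801,43)
…
step 10: (164168, 8813)  from 2·(74549,4002) + (15070,809)
step 11: (238717, 12815)  from 1·(164168,8813) + (74549,4002)
step 12: (402885, 21628)  from 1·(238717,12815) + (164168,8813)
step 13: (641602, 34443)  from 1·(402885,21628) + (238717,12815)
→ (641602, 34443).  Check: 641602²=411653126404, 347·34443²=411653126403, difference 1.
k=2:  x_2 = 641602·641602+347·34443·34443 = 823306252807,  y_2 = 641602·34443+34443·641602 = 44197395372
k=3:  x_3 = 641602·823306252807+347·34443·44197395372 = 1056469876826312026,  y_3 = 641602·44197395372+34443·823306252807 = 56714274530897445
k=4:  x_4 = 641602·1056469876826312026+347·34443·56714274530897445 = 1355666371822207590758497,  y_4 = 641602·56714274530897445+34443·1056469876826312026 = 72775983935101527618408

641602 34443
823306252807 44197395372
1056469876826312026 56714274530897445
1355666371822207590758497 72775983935101527618408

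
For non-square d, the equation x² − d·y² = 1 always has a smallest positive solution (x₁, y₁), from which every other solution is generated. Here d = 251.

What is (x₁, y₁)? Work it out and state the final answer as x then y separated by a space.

3674890 231957

√251 = [15; 1,5,2,1,2,…,5,1,30, …], period ℓ=14 (even) → k=13
a_0=15:  p_0=15·1+0=15,  q_0=15·0+1=1
a_1=1:  p_1=1·15+1=16,  q_1=1·1+0=1
…
a_4=1:  p_4=1·206+95=301,  q_4=1·13+6=19
a_5=2:  p_5=2·301+206=808,  q_5=2·19+13=51
a_6=2:  p_6=2·808+301=1917,  q_6=2·51+19=121
…
a_12=5:  p_12=5·577033+212692=3097857,  q_12=5·36422+13425=195535
a_13=1:  p_13=1·3097857+577033=3674890,  q_13=1·195535+36422=231957
fundamental: x₁=3674890, y₁=231957  (since 13504816512100 − 251·53804049849 = 1)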